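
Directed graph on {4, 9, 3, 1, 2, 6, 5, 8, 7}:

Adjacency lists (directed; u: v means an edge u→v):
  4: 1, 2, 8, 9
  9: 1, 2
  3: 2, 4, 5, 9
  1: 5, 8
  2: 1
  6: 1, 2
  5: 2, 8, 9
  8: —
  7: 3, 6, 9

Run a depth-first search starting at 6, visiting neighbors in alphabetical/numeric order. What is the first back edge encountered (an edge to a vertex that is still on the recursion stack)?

DFS from 6 (visiting neighbors in alphabetical/numeric order); mark gray on enter, black on exit:
6 gray
  1 gray
    5 gray
      2 gray
        2→1: 1 is gray → back edge
First back edge: 2 → 1.

2->1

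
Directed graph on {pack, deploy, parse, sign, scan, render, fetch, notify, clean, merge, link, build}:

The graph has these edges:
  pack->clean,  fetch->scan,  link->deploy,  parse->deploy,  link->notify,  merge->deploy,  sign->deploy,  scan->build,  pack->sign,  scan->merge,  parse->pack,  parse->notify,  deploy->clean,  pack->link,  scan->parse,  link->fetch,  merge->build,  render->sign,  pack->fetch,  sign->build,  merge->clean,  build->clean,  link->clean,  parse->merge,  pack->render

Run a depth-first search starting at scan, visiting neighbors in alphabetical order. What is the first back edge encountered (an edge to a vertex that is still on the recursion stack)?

DFS from scan (visiting neighbors in alphabetical order); mark gray on enter, black on exit:
scan gray
  build gray
    clean gray
    clean black
  build black
  merge gray
    merge→build: build black — skip
    merge→clean: clean black — skip
    deploy gray
      deploy→clean: clean black — skip
    deploy black
  merge black
  parse gray
    parse→deploy: deploy black — skip
    parse→merge: merge black — skip
    notify gray
    notify black
    pack gray
      pack→clean: clean black — skip
      fetch gray
        fetch→scan: scan is gray → back edge
First back edge: fetch → scan.

fetch→scan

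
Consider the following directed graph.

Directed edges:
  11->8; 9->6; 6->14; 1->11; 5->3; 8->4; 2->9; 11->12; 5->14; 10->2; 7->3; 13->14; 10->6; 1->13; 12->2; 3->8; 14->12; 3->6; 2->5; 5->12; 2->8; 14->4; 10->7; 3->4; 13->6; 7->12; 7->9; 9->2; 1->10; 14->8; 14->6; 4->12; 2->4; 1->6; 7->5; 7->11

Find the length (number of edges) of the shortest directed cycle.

For each vertex v, BFS finds the shortest path from v back to v.
The shortest such closed walk is 2 → 9 → 2, length 2.

2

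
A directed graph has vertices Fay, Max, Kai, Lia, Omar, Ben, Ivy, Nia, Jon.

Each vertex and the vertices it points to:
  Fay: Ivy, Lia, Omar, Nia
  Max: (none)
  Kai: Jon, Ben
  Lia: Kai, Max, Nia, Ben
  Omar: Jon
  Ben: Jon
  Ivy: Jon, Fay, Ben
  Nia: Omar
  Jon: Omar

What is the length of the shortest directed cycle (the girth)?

2

For each vertex v, BFS finds the shortest path from v back to v.
The shortest such closed walk is Fay → Ivy → Fay, length 2.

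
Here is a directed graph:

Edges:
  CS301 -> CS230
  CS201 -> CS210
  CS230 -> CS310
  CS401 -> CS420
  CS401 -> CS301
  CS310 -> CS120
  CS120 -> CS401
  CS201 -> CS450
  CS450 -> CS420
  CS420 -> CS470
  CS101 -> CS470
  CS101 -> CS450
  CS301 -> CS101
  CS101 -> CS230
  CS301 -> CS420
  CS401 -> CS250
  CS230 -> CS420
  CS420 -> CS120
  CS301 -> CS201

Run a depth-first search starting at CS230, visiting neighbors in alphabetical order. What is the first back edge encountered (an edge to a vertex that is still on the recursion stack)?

DFS from CS230 (visiting neighbors in alphabetical order); mark gray on enter, black on exit:
CS230 gray
  CS310 gray
    CS120 gray
      CS401 gray
        CS250 gray
        CS250 black
        CS301 gray
          CS101 gray
            CS101→CS230: CS230 is gray → back edge
First back edge: CS101 → CS230.

CS101→CS230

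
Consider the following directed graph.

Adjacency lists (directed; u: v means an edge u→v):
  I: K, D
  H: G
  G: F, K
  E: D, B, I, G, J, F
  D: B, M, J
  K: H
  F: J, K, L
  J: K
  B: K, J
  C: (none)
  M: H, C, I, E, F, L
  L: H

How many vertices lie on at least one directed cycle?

10

A vertex is on a directed cycle iff it belongs to a strongly connected component of size ≥ 2 (or has a self-loop).
The vertices on cycles are {D, E, F, G, H, I, J, K, L, M} — 10 in total.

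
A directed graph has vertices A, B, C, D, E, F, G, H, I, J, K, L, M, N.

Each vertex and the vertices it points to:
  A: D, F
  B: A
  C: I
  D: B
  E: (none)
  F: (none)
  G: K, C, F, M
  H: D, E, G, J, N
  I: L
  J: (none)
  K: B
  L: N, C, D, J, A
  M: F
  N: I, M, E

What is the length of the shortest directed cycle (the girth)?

3

For each vertex v, BFS finds the shortest path from v back to v.
The shortest such closed walk is N → I → L → N, length 3.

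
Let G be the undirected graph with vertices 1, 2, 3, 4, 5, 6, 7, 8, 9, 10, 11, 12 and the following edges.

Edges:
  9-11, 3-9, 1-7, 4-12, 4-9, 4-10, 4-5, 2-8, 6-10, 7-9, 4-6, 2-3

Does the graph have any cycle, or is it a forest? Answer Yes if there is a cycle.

DFS, tracking each vertex's parent; an edge to a visited non-parent vertex closes a cycle.
Start from 12:
visit 12 (parent –)
  visit 4 (parent 12)
    visit 9 (parent 4)
      visit 3 (parent 9)
        visit 2 (parent 3)
          visit 8 (parent 2)
            8–2: parent, skip
          2–3: parent, skip
        3–9: parent, skip
      visit 7 (parent 9)
        visit 1 (parent 7)
          1–7: parent, skip
        7–9: parent, skip
      9–4: parent, skip
      visit 11 (parent 9)
        11–9: parent, skip
    visit 10 (parent 4)
      visit 6 (parent 10)
        6–10: parent, skip
        6–4: 4 visited and ≠ parent → cycle
Cycle: 4 – 10 – 6 – 4.

Yes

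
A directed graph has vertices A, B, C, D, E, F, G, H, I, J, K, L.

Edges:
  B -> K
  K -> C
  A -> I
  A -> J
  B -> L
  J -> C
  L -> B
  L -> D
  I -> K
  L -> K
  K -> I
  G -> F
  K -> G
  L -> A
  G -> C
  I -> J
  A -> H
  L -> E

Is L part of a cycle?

Yes

L is on a cycle iff L can reach itself via ≥1 edge.
L → B → L — yes.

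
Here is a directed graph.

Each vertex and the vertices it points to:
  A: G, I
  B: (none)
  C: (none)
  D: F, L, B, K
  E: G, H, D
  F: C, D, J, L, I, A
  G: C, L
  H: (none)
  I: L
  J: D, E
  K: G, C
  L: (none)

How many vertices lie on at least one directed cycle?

A vertex is on a directed cycle iff it belongs to a strongly connected component of size ≥ 2 (or has a self-loop).
The vertices on cycles are {D, E, F, J} — 4 in total.

4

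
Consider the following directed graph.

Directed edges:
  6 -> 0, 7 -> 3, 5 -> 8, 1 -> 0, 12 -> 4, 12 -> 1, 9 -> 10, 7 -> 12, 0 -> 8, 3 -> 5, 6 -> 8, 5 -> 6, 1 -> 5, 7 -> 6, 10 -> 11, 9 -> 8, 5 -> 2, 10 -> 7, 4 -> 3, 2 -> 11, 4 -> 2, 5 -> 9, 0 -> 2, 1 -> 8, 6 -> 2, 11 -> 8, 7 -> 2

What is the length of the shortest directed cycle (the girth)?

For each vertex v, BFS finds the shortest path from v back to v.
The shortest such closed walk is 10 → 7 → 3 → 5 → 9 → 10, length 5.

5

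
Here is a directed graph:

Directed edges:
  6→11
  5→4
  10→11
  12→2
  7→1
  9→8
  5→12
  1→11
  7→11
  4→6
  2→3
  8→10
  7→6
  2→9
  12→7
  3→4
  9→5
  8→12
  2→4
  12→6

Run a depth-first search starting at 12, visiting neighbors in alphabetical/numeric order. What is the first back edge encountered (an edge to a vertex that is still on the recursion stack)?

DFS from 12 (visiting neighbors in alphabetical/numeric order); mark gray on enter, black on exit:
12 gray
  2 gray
    3 gray
      4 gray
        6 gray
          11 gray
          11 black
        6 black
      4 black
    3 black
    2→4: 4 black — skip
    9 gray
      5 gray
        5→4: 4 black — skip
        5→12: 12 is gray → back edge
First back edge: 5 → 12.

5->12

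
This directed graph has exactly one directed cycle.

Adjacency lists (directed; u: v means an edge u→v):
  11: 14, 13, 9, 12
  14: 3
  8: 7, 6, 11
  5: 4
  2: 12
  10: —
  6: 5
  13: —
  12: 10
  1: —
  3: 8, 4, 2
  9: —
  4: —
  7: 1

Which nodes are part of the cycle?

DFS with gray/black marking from 3:
3 gray
  8 gray
    7 gray
      1 gray
      1 black
    7 black
    6 gray
      5 gray
        4 gray
        4 black
      5 black
    6 black
    11 gray
      14 gray
        14→3: 3 is gray → back edge
Back edge closes the cycle 3 → 8 → 11 → 14 → 3; its vertices are {3, 8, 11, 14}.

3, 8, 11, 14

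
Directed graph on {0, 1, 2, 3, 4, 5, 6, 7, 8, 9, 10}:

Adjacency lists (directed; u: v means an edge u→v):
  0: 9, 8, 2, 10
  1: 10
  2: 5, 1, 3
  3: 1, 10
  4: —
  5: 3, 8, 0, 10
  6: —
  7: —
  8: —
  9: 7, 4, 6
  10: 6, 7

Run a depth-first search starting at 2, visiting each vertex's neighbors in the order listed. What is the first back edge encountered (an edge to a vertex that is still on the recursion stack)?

0->2

DFS from 2 (visiting each vertex's neighbors in the order listed); mark gray on enter, black on exit:
2 gray
  5 gray
    3 gray
      1 gray
        10 gray
          6 gray
          6 black
          7 gray
          7 black
        10 black
      1 black
      3→10: 10 black — skip
    3 black
    8 gray
    8 black
    0 gray
      9 gray
        9→7: 7 black — skip
        4 gray
        4 black
        9→6: 6 black — skip
      9 black
      0→8: 8 black — skip
      0→2: 2 is gray → back edge
First back edge: 0 → 2.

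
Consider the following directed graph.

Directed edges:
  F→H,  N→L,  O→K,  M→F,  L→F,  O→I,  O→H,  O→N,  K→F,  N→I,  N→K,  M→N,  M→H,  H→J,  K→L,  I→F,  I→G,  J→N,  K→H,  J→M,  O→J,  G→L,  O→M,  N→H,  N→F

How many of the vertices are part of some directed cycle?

9

A vertex is on a directed cycle iff it belongs to a strongly connected component of size ≥ 2 (or has a self-loop).
The vertices on cycles are {F, G, H, I, J, K, L, M, N} — 9 in total.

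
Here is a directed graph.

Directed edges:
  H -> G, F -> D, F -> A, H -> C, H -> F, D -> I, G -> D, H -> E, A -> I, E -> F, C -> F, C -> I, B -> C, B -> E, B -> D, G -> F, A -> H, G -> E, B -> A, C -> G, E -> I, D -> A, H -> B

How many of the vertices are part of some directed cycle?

8

A vertex is on a directed cycle iff it belongs to a strongly connected component of size ≥ 2 (or has a self-loop).
The vertices on cycles are {A, B, C, D, E, F, G, H} — 8 in total.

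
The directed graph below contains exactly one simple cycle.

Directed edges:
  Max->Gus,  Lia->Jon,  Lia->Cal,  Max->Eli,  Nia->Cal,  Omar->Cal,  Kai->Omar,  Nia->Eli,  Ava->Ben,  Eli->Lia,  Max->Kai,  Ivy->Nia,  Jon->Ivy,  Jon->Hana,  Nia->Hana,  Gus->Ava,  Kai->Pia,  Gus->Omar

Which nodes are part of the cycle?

Eli, Ivy, Jon, Lia, Nia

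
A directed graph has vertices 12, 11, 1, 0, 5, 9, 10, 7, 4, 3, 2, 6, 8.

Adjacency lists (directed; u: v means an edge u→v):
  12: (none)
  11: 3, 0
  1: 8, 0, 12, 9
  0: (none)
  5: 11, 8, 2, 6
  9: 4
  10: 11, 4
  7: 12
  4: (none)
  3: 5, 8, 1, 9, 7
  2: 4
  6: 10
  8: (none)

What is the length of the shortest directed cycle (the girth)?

3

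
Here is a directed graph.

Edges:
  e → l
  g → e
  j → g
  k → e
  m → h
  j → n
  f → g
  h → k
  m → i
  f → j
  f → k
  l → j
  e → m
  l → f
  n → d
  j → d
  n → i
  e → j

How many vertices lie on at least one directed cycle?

8

A vertex is on a directed cycle iff it belongs to a strongly connected component of size ≥ 2 (or has a self-loop).
The vertices on cycles are {e, f, g, h, j, k, l, m} — 8 in total.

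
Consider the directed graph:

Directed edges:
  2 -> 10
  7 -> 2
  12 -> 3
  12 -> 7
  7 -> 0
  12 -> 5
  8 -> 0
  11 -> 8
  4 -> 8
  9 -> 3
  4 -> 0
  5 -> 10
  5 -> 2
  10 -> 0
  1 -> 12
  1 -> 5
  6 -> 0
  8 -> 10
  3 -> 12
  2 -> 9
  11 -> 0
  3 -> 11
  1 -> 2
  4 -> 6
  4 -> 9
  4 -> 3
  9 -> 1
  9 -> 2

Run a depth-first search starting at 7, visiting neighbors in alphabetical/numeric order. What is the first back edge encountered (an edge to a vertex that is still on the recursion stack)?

1->2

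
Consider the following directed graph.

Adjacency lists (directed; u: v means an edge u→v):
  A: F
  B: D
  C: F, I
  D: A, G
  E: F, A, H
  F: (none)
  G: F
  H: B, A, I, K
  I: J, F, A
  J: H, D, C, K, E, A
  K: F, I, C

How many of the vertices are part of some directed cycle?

6

A vertex is on a directed cycle iff it belongs to a strongly connected component of size ≥ 2 (or has a self-loop).
The vertices on cycles are {C, E, H, I, J, K} — 6 in total.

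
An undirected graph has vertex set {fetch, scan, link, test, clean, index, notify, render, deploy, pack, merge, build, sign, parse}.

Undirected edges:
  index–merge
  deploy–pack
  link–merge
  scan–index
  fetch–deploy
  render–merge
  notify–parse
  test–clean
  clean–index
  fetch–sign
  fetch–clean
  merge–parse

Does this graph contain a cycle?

No

DFS, tracking each vertex's parent; an edge to a visited non-parent vertex closes a cycle.
Start from test:
visit test (parent –)
  visit clean (parent test)
    visit index (parent clean)
      visit scan (parent index)
        scan–index: parent, skip
      visit merge (parent index)
        merge–index: parent, skip
        visit render (parent merge)
          render–merge: parent, skip
        visit parse (parent merge)
          parse–merge: parent, skip
          visit notify (parent parse)
            notify–parse: parent, skip
        visit link (parent merge)
          link–merge: parent, skip
      index–clean: parent, skip
    clean–test: parent, skip
    visit fetch (parent clean)
      fetch–clean: parent, skip
      visit sign (parent fetch)
        sign–fetch: parent, skip
      visit deploy (parent fetch)
        visit pack (parent deploy)
          pack–deploy: parent, skip
        deploy–fetch: parent, skip
visit build (parent –)
No non-parent visited neighbor found — the graph is a forest.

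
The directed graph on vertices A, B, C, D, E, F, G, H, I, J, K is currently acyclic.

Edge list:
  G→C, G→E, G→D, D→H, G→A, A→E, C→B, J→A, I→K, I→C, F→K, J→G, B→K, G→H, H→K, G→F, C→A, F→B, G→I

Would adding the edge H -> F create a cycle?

Adding H→F creates a cycle iff F can already reach H.
Explore from F: no path reaches H. The graph stays acyclic.

No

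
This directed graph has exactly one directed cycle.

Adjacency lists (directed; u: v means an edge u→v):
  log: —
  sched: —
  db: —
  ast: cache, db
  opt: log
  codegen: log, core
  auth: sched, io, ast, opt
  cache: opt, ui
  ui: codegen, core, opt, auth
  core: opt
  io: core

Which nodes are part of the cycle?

DFS with gray/black marking from ui:
ui gray
  codegen gray
    log gray
    log black
    core gray
      opt gray
        opt→log: log black — skip
      opt black
    core black
  codegen black
  ui→core: core black — skip
  ui→opt: opt black — skip
  auth gray
    sched gray
    sched black
    io gray
      io→core: core black — skip
    io black
    ast gray
      cache gray
        cache→opt: opt black — skip
        cache→ui: ui is gray → back edge
Back edge closes the cycle ui → auth → ast → cache → ui; its vertices are {ui, ast, auth, cache}.

ui, ast, auth, cache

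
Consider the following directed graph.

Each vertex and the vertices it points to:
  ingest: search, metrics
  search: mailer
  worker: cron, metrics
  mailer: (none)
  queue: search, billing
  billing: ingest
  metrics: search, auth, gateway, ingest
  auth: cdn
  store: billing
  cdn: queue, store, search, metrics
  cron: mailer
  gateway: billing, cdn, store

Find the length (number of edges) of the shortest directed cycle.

2

For each vertex v, BFS finds the shortest path from v back to v.
The shortest such closed walk is metrics → ingest → metrics, length 2.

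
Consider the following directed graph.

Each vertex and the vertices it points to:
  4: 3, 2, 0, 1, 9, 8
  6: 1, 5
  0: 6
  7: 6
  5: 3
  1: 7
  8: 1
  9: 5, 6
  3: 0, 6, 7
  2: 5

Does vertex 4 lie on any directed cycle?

No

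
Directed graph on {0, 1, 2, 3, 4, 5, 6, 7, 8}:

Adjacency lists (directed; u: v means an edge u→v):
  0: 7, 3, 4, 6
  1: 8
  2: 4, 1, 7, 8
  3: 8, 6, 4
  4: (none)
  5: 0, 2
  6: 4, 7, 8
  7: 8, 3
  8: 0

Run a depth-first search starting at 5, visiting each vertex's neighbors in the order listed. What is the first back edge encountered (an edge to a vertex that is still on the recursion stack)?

8->0

DFS from 5 (visiting each vertex's neighbors in the order listed); mark gray on enter, black on exit:
5 gray
  0 gray
    7 gray
      8 gray
        8→0: 0 is gray → back edge
First back edge: 8 → 0.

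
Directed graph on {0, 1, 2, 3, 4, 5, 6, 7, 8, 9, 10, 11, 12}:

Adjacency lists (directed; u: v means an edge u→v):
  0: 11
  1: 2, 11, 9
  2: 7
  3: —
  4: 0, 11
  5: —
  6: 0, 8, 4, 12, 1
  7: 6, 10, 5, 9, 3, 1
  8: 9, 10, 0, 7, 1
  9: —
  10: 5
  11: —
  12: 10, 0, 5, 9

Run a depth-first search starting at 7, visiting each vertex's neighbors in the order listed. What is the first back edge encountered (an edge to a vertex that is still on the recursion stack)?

DFS from 7 (visiting each vertex's neighbors in the order listed); mark gray on enter, black on exit:
7 gray
  6 gray
    0 gray
      11 gray
      11 black
    0 black
    8 gray
      9 gray
      9 black
      10 gray
        5 gray
        5 black
      10 black
      8→0: 0 black — skip
      8→7: 7 is gray → back edge
First back edge: 8 → 7.

8→7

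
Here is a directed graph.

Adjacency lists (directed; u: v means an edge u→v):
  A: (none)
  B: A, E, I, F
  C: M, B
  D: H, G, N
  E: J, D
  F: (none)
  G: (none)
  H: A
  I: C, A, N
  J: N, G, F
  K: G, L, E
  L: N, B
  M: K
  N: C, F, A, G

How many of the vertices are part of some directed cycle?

10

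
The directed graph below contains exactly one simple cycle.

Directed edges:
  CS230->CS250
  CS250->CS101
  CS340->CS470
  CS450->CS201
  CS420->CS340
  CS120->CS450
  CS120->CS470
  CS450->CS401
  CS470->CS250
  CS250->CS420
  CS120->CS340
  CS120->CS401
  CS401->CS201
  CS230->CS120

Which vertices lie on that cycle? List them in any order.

DFS with gray/black marking from CS250:
CS250 gray
  CS101 gray
  CS101 black
  CS420 gray
    CS340 gray
      CS470 gray
        CS470→CS250: CS250 is gray → back edge
Back edge closes the cycle CS250 → CS420 → CS340 → CS470 → CS250; its vertices are {CS250, CS340, CS420, CS470}.

CS250, CS340, CS420, CS470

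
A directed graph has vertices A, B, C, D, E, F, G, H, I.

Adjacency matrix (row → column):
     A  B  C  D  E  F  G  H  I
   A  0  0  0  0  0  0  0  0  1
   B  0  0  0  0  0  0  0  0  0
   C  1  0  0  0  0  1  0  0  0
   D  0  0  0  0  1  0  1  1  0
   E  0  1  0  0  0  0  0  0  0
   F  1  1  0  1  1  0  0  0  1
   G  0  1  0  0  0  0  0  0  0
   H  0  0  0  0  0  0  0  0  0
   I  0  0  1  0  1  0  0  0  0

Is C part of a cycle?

C is on a cycle iff C can reach itself via ≥1 edge.
C → F → I → C — yes.

Yes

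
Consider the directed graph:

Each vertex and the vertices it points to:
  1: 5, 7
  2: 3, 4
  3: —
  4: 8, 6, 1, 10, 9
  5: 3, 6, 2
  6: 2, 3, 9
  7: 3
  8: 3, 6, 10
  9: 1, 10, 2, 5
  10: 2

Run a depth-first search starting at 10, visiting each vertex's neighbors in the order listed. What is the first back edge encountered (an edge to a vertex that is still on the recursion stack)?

DFS from 10 (visiting each vertex's neighbors in the order listed); mark gray on enter, black on exit:
10 gray
  2 gray
    3 gray
    3 black
    4 gray
      8 gray
        8→3: 3 black — skip
        6 gray
          6→2: 2 is gray → back edge
First back edge: 6 → 2.

6->2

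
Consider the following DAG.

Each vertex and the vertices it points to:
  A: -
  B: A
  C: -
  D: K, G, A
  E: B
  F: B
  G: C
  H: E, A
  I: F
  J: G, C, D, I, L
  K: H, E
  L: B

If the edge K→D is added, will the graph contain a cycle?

Adding K→D creates a cycle iff D can already reach K.
Path from D: D → K.
So D → … → K → D is a cycle.

Yes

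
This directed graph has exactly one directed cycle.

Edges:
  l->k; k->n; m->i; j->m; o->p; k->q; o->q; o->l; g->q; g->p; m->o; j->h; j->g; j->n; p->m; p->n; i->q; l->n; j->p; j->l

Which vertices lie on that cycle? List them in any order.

m, o, p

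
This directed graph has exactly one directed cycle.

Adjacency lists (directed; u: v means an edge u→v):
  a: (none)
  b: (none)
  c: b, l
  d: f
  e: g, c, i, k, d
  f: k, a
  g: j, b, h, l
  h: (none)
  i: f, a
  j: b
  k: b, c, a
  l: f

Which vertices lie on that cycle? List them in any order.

c, f, k, l

DFS with gray/black marking from c:
c gray
  b gray
  b black
  l gray
    f gray
      k gray
        k→b: b black — skip
        k→c: c is gray → back edge
Back edge closes the cycle c → l → f → k → c; its vertices are {c, f, k, l}.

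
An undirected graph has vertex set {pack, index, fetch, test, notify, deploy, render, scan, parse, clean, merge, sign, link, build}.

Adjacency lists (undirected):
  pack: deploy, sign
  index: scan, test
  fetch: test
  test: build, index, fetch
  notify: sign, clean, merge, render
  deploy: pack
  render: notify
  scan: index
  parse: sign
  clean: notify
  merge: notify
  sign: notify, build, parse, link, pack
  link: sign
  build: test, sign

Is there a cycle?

No

DFS, tracking each vertex's parent; an edge to a visited non-parent vertex closes a cycle.
Start from fetch:
visit fetch (parent –)
  visit test (parent fetch)
    visit build (parent test)
      build–test: parent, skip
      visit sign (parent build)
        visit notify (parent sign)
          notify–sign: parent, skip
          visit clean (parent notify)
            clean–notify: parent, skip
          visit merge (parent notify)
            merge–notify: parent, skip
          visit render (parent notify)
            render–notify: parent, skip
        sign–build: parent, skip
        visit parse (parent sign)
          parse–sign: parent, skip
        visit link (parent sign)
          link–sign: parent, skip
        visit pack (parent sign)
          visit deploy (parent pack)
            deploy–pack: parent, skip
          pack–sign: parent, skip
    visit index (parent test)
      visit scan (parent index)
        scan–index: parent, skip
      index–test: parent, skip
    test–fetch: parent, skip
No non-parent visited neighbor found — the graph is a forest.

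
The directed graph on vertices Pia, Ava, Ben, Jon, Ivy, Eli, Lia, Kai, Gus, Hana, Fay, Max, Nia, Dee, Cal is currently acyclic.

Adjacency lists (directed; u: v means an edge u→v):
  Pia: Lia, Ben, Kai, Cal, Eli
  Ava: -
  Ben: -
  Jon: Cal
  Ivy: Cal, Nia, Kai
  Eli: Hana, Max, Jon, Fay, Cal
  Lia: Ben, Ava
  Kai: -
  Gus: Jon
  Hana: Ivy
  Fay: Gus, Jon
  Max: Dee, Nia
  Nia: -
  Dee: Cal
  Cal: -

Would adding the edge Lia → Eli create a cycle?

Adding Lia→Eli creates a cycle iff Eli can already reach Lia.
Explore from Eli: no path reaches Lia. The graph stays acyclic.

No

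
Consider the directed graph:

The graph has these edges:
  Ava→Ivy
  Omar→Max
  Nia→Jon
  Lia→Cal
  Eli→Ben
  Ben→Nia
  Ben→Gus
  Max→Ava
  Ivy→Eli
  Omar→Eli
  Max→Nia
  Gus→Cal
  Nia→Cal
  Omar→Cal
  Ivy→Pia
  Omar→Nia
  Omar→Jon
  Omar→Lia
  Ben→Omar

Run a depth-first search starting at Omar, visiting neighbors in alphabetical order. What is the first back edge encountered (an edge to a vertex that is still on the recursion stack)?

DFS from Omar (visiting neighbors in alphabetical order); mark gray on enter, black on exit:
Omar gray
  Cal gray
  Cal black
  Eli gray
    Ben gray
      Gus gray
        Gus→Cal: Cal black — skip
      Gus black
      Nia gray
        Nia→Cal: Cal black — skip
        Jon gray
        Jon black
      Nia black
      Ben→Omar: Omar is gray → back edge
First back edge: Ben → Omar.

Ben->Omar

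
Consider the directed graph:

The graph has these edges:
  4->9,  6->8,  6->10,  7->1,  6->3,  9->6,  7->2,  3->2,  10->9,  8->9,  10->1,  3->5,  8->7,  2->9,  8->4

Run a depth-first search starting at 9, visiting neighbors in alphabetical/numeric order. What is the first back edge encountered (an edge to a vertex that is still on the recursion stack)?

2->9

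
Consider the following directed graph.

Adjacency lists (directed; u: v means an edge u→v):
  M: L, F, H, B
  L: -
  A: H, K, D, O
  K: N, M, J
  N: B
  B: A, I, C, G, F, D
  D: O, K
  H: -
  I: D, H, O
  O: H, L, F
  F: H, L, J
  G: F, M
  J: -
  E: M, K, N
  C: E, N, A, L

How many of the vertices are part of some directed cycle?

10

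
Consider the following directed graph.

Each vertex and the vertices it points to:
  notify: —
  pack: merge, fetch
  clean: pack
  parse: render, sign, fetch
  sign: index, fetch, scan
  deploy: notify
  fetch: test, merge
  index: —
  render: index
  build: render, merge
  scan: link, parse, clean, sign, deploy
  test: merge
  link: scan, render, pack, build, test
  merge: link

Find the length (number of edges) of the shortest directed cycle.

2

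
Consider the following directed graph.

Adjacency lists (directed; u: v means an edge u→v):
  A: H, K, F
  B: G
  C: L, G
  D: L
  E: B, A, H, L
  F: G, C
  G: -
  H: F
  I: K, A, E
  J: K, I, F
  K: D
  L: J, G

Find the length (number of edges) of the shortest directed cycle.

For each vertex v, BFS finds the shortest path from v back to v.
The shortest such closed walk is C → L → J → F → C, length 4.

4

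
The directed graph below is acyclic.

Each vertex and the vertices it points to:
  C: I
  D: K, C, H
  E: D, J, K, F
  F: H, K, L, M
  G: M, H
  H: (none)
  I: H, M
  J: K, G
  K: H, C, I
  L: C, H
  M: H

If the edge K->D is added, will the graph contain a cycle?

Yes

Adding K→D creates a cycle iff D can already reach K.
Path from D: D → K.
So D → … → K → D is a cycle.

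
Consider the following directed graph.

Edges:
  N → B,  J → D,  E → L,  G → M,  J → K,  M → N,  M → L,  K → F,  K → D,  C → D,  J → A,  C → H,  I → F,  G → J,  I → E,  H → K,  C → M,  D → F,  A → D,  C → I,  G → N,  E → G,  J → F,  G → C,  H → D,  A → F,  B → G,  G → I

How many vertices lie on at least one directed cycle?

7

A vertex is on a directed cycle iff it belongs to a strongly connected component of size ≥ 2 (or has a self-loop).
The vertices on cycles are {B, C, E, G, I, M, N} — 7 in total.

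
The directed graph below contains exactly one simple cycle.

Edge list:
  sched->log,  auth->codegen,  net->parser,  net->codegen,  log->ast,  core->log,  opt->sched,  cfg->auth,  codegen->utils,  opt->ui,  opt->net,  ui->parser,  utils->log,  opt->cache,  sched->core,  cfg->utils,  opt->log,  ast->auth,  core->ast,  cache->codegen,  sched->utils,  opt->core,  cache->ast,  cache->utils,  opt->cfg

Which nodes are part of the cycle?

ast, log, auth, utils, codegen

DFS with gray/black marking from auth:
auth gray
  codegen gray
    utils gray
      log gray
        ast gray
          ast→auth: auth is gray → back edge
Back edge closes the cycle auth → codegen → utils → log → ast → auth; its vertices are {ast, log, auth, utils, codegen}.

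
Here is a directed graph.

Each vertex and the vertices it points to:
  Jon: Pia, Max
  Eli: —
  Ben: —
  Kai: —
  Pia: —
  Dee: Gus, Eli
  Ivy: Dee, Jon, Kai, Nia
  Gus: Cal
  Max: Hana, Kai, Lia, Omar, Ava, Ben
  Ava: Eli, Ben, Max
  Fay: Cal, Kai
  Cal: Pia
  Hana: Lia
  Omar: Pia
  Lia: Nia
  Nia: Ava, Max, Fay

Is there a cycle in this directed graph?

Yes

DFS with white/gray/black marking, starting from Gus:
Gus gray
  Cal gray
    Pia gray
    Pia black
  Cal black
Gus black
Jon gray
  Jon→Pia: Pia black — skip
  Max gray
    Hana gray
      Lia gray
        Nia gray
          Ava gray
            Eli gray
            Eli black
            Ben gray
            Ben black
            Ava→Max: Max is gray → back edge
Back edge found, so a cycle exists: Max → Hana → Lia → Nia → Ava → Max.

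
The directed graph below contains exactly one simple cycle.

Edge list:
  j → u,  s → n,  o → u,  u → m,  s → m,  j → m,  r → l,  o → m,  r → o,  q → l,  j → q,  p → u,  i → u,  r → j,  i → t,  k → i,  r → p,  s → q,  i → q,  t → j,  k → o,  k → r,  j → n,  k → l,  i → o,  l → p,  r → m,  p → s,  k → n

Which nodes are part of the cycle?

l, p, q, s

DFS with gray/black marking from l:
l gray
  p gray
    u gray
      m gray
      m black
    u black
    s gray
      n gray
      n black
      s→m: m black — skip
      q gray
        q→l: l is gray → back edge
Back edge closes the cycle l → p → s → q → l; its vertices are {l, p, q, s}.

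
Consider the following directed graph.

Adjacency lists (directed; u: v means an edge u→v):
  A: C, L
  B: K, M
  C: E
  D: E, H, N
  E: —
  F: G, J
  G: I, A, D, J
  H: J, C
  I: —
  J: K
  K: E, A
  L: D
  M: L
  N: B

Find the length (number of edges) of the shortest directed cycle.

5

For each vertex v, BFS finds the shortest path from v back to v.
The shortest such closed walk is D → N → B → M → L → D, length 5.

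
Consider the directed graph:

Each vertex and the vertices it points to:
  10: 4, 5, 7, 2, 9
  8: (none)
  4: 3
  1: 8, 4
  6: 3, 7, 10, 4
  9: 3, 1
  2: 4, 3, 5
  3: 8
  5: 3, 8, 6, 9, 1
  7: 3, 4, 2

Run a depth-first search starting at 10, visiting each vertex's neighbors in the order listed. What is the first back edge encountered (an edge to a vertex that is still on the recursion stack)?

2->5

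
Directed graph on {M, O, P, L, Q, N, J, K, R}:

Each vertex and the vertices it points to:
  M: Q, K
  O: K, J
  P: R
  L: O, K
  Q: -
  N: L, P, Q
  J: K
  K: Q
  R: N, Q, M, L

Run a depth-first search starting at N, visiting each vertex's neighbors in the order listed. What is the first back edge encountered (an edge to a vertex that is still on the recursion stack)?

DFS from N (visiting each vertex's neighbors in the order listed); mark gray on enter, black on exit:
N gray
  L gray
    O gray
      K gray
        Q gray
        Q black
      K black
      J gray
        J→K: K black — skip
      J black
    O black
    L→K: K black — skip
  L black
  P gray
    R gray
      R→N: N is gray → back edge
First back edge: R → N.

R->N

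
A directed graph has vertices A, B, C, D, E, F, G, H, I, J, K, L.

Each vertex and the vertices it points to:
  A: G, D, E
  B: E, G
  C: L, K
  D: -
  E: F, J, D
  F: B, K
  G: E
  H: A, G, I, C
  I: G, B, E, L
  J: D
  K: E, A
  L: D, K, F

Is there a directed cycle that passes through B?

Yes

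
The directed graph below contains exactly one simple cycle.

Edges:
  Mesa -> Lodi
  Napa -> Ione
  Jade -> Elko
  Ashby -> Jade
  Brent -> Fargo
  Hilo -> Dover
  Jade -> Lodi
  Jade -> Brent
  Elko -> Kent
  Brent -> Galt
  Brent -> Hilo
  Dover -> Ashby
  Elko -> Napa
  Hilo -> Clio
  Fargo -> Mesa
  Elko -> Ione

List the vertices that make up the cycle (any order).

Hilo, Jade, Ashby, Brent, Dover

DFS with gray/black marking from Jade:
Jade gray
  Lodi gray
  Lodi black
  Brent gray
    Fargo gray
      Mesa gray
        Mesa→Lodi: Lodi black — skip
      Mesa black
    Fargo black
    Hilo gray
      Clio gray
      Clio black
      Dover gray
        Ashby gray
          Ashby→Jade: Jade is gray → back edge
Back edge closes the cycle Jade → Brent → Hilo → Dover → Ashby → Jade; its vertices are {Hilo, Jade, Ashby, Brent, Dover}.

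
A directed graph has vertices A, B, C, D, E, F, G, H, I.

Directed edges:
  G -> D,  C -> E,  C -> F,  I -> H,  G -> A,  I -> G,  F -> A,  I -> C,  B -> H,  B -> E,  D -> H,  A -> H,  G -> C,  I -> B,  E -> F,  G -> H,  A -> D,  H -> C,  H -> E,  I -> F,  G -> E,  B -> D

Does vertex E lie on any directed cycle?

Yes

E is on a cycle iff E can reach itself via ≥1 edge.
E → F → A → H → E — yes.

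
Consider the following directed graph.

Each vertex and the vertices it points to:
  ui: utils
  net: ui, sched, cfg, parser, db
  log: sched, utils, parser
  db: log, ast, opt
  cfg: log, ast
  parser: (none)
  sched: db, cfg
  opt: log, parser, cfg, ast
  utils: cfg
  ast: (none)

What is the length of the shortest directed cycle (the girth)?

3

For each vertex v, BFS finds the shortest path from v back to v.
The shortest such closed walk is db → log → sched → db, length 3.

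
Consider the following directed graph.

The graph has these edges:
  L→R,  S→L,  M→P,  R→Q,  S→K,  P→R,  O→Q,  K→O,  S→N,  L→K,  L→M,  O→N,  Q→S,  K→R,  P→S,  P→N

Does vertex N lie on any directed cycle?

No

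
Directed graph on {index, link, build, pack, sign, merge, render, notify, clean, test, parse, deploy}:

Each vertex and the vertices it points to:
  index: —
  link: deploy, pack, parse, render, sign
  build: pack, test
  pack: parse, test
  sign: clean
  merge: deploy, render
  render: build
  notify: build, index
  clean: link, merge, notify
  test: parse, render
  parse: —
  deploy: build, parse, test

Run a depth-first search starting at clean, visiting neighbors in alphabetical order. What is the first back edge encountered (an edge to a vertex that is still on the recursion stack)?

DFS from clean (visiting neighbors in alphabetical order); mark gray on enter, black on exit:
clean gray
  link gray
    deploy gray
      build gray
        pack gray
          parse gray
          parse black
          test gray
            test→parse: parse black — skip
            render gray
              render→build: build is gray → back edge
First back edge: render → build.

render->build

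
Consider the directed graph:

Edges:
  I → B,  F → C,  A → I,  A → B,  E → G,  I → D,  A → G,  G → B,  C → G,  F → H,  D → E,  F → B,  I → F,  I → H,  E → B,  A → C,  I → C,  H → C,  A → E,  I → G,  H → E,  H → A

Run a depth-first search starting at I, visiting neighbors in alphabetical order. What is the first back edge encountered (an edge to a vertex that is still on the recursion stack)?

A→I

DFS from I (visiting neighbors in alphabetical order); mark gray on enter, black on exit:
I gray
  B gray
  B black
  C gray
    G gray
      G→B: B black — skip
    G black
  C black
  D gray
    E gray
      E→B: B black — skip
      E→G: G black — skip
    E black
  D black
  F gray
    F→B: B black — skip
    F→C: C black — skip
    H gray
      A gray
        A→B: B black — skip
        A→C: C black — skip
        A→E: E black — skip
        A→G: G black — skip
        A→I: I is gray → back edge
First back edge: A → I.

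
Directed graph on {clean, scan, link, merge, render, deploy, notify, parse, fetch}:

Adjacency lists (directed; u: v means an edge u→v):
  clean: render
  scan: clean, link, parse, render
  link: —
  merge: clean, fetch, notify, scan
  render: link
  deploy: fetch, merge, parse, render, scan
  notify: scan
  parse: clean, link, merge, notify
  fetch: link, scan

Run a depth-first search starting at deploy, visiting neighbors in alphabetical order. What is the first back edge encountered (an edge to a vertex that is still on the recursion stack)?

merge→fetch

DFS from deploy (visiting neighbors in alphabetical order); mark gray on enter, black on exit:
deploy gray
  fetch gray
    link gray
    link black
    scan gray
      clean gray
        render gray
          render→link: link black — skip
        render black
      clean black
      scan→link: link black — skip
      parse gray
        parse→clean: clean black — skip
        parse→link: link black — skip
        merge gray
          merge→clean: clean black — skip
          merge→fetch: fetch is gray → back edge
First back edge: merge → fetch.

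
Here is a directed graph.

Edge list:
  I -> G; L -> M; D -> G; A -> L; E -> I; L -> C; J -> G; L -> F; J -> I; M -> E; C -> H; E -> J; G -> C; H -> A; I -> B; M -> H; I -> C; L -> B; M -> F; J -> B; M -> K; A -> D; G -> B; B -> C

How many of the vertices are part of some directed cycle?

A vertex is on a directed cycle iff it belongs to a strongly connected component of size ≥ 2 (or has a self-loop).
The vertices on cycles are {A, B, C, D, E, G, H, I, J, L, M} — 11 in total.

11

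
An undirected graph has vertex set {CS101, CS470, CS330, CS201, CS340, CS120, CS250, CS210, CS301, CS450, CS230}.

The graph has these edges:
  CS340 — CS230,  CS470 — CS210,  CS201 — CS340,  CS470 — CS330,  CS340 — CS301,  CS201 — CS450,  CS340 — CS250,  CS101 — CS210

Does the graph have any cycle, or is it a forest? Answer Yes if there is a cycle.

DFS, tracking each vertex's parent; an edge to a visited non-parent vertex closes a cycle.
Start from CS210:
visit CS210 (parent –)
  visit CS470 (parent CS210)
    CS470–CS210: parent, skip
    visit CS330 (parent CS470)
      CS330–CS470: parent, skip
  visit CS101 (parent CS210)
    CS101–CS210: parent, skip
visit CS201 (parent –)
  visit CS340 (parent CS201)
    CS340–CS201: parent, skip
    visit CS301 (parent CS340)
      CS301–CS340: parent, skip
    visit CS230 (parent CS340)
      CS230–CS340: parent, skip
    visit CS250 (parent CS340)
      CS250–CS340: parent, skip
  visit CS450 (parent CS201)
    CS450–CS201: parent, skip
visit CS120 (parent –)
No non-parent visited neighbor found — the graph is a forest.

No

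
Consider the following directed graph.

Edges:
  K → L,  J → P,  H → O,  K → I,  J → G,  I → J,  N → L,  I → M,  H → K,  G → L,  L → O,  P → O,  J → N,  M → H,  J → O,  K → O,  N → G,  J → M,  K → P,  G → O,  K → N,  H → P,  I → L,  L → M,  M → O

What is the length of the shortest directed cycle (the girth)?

For each vertex v, BFS finds the shortest path from v back to v.
The shortest such closed walk is K → L → M → H → K, length 4.

4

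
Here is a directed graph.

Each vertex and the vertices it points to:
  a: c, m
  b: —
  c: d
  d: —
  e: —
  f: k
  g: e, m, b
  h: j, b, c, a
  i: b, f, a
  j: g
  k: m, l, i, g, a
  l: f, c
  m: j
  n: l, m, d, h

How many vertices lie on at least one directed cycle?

7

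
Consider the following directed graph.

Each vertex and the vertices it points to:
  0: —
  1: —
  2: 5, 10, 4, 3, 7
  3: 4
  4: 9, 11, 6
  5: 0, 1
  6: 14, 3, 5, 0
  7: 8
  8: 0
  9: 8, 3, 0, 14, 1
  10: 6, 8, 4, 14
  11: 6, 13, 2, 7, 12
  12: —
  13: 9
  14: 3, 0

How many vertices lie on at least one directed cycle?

9

A vertex is on a directed cycle iff it belongs to a strongly connected component of size ≥ 2 (or has a self-loop).
The vertices on cycles are {2, 3, 4, 6, 9, 10, 11, 13, 14} — 9 in total.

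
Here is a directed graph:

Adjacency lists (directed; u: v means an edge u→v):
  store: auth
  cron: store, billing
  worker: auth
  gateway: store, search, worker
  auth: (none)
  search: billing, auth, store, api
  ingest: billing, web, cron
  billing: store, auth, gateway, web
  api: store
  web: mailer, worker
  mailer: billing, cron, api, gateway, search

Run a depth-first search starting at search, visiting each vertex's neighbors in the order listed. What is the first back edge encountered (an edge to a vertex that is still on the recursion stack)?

DFS from search (visiting each vertex's neighbors in the order listed); mark gray on enter, black on exit:
search gray
  billing gray
    store gray
      auth gray
      auth black
    store black
    billing→auth: auth black — skip
    gateway gray
      gateway→store: store black — skip
      gateway→search: search is gray → back edge
First back edge: gateway → search.

gateway->search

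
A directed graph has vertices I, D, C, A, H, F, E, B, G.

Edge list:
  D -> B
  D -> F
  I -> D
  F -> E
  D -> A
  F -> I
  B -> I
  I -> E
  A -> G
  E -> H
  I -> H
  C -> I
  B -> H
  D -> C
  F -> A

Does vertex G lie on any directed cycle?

No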